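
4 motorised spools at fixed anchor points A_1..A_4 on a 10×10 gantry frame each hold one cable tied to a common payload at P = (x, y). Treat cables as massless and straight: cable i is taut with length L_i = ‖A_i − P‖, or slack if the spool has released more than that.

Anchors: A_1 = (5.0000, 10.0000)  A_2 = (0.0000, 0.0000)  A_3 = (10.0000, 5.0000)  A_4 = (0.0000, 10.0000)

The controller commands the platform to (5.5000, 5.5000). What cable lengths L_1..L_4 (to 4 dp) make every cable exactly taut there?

L_1: Δ = A_1−P = (-0.5000, 4.5000) → ‖Δ‖ = √20.5000 = 4.5277
L_2: Δ = A_2−P = (-5.5000, -5.5000) → ‖Δ‖ = √60.5000 = 7.7782
L_3: Δ = A_3−P = (4.5000, -0.5000) → ‖Δ‖ = √20.5000 = 4.5277
L_4: Δ = A_4−P = (-5.5000, 4.5000) → ‖Δ‖ = √50.5000 = 7.1063

(4.5277, 7.7782, 4.5277, 7.1063)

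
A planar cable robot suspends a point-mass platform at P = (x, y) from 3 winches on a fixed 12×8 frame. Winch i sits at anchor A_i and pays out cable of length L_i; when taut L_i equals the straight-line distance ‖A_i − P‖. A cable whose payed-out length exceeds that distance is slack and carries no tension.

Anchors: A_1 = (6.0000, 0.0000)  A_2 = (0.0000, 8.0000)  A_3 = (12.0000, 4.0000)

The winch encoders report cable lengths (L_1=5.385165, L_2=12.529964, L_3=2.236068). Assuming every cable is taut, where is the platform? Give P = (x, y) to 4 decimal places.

each cable: (A_i−P)·(A_i−P) = L_i²; let k_i = ‖A_i‖²−L_i²
k_1 = 36.0000+0.0000−29.0000 = 7.0000
row 1: 12.0000x − 16.0000y = 100.0000  (k_2=-93.0000)
row 2: -12.0000x − 8.0000y = -148.0000  (k_3=155.0000)
Cramer on rows 1–2 → x = 11.0000, y = 2.0000

(11.0000, 2.0000)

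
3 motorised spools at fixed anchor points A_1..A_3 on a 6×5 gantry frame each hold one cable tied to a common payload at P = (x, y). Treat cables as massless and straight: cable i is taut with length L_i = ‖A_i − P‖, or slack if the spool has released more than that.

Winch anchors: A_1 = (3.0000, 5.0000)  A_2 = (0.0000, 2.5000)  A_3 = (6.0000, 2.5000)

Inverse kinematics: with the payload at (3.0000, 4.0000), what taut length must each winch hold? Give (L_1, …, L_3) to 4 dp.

L_1 = √((3.0000−3.0000)² + (5.0000−4.0000)²) = 1.0000
L_2 = √((0.0000−3.0000)² + (2.5000−4.0000)²) = 3.3541
L_3 = √((6.0000−3.0000)² + (2.5000−4.0000)²) = 3.3541

(1.0000, 3.3541, 3.3541)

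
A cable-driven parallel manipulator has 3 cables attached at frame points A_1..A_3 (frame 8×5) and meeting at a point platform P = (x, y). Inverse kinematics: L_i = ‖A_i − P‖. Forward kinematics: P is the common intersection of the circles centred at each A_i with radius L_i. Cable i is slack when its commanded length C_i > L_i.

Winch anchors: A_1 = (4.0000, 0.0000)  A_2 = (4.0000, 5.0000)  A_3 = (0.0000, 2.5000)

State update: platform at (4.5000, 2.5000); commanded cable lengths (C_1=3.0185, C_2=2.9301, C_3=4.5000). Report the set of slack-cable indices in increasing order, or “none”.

1, 2

i=1: geometric 2.5495 vs commanded 3.0185 ⇒ slack
i=2: geometric 2.5495 vs commanded 2.9301 ⇒ slack
i=3: geometric 4.5000 vs commanded 4.5000 ⇒ taut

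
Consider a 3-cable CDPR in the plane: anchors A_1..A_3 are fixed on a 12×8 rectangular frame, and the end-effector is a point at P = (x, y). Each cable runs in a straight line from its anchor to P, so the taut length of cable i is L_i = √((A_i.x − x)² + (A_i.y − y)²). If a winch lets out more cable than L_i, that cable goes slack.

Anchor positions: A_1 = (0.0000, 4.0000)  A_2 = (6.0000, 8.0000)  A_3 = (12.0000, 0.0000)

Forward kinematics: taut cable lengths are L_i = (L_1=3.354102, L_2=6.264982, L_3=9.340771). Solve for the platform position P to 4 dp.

circle eqns → linear via eq_j − eq_1; set q_j = A_j·A_j − L_j²
q_1 = 0.0000+16.0000−11.2500 = 4.7500
-12.0000·x − 8.0000·y = q_1−q_2 = -56.0000
-24.0000·x + 8.0000·y = q_1−q_3 = -52.0000
solve first two rows → x=3.0000, y=2.5000

(3.0000, 2.5000)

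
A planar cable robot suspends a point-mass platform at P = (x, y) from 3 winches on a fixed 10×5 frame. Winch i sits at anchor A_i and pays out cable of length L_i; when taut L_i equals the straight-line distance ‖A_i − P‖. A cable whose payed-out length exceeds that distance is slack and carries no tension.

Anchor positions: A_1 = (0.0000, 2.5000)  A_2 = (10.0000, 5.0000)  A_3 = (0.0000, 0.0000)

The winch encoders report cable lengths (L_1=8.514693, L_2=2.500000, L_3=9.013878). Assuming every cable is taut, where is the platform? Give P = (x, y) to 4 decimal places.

expand ‖A_i−P‖²=L_i² and subtract eq 1 (k_i ≔ ‖A_i‖²−L_i²)
k_1 = 0.0000+6.2500−72.5000 = -66.2500
eq1−eq2 → [-20.0000  -5.0000]·P = -185.0000
eq1−eq3 → [0.0000  5.0000]·P = 15.0000
2×2 solve → P = (8.5000, 3.0000)

(8.5000, 3.0000)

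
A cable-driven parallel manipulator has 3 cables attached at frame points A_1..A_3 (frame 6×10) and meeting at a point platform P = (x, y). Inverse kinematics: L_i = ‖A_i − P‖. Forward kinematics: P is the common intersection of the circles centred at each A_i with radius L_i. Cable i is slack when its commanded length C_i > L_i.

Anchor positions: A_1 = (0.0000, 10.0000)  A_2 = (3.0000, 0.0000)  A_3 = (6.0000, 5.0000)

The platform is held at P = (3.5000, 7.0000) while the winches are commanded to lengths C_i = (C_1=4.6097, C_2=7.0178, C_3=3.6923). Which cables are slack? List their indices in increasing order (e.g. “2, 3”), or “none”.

cable 1: √((-3.5000)²+(3.0000)²)=4.6098, C_1=4.6097: taut
cable 2: √((-0.5000)²+(-7.0000)²)=7.0178, C_2=7.0178: taut
cable 3: √((2.5000)²+(-2.0000)²)=3.2016, C_3=3.6923: slack

3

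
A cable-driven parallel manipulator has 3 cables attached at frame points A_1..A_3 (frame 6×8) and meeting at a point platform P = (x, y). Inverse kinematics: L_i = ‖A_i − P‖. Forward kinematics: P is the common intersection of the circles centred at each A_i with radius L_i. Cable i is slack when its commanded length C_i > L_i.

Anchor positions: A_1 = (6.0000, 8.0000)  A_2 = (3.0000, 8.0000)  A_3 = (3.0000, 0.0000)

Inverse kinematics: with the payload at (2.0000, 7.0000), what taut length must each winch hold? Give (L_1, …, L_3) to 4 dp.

L_1: Δ = A_1−P = (4.0000, 1.0000) → ‖Δ‖ = √17.0000 = 4.1231
L_2: Δ = A_2−P = (1.0000, 1.0000) → ‖Δ‖ = √2.0000 = 1.4142
L_3: Δ = A_3−P = (1.0000, -7.0000) → ‖Δ‖ = √50.0000 = 7.0711

(4.1231, 1.4142, 7.0711)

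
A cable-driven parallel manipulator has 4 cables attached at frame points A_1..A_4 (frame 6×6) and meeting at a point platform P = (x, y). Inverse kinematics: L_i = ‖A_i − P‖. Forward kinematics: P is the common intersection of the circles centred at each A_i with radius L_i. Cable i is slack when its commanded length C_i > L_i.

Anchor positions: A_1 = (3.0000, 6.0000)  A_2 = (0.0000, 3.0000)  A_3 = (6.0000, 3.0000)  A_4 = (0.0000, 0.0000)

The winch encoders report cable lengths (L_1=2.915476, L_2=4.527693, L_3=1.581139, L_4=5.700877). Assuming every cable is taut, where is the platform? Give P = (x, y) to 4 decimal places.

(4.5000, 3.5000)

expand ‖A_i−P‖²=L_i² and subtract eq 1 (q_i ≔ ‖A_i‖²−L_i²)
q_1 = 9.0000+36.0000−8.5000 = 36.5000
eq1−eq2 → [6.0000  6.0000]·P = 48.0000
eq1−eq3 → [-6.0000  6.0000]·P = -6.0000
eq1−eq4 → [6.0000  12.0000]·P = 69.0000
2×2 solve → P = (4.5000, 3.5000)
check cable 4: ‖A_4−P‖² = 32.5000 ≈ L_4² = 32.5000 ✓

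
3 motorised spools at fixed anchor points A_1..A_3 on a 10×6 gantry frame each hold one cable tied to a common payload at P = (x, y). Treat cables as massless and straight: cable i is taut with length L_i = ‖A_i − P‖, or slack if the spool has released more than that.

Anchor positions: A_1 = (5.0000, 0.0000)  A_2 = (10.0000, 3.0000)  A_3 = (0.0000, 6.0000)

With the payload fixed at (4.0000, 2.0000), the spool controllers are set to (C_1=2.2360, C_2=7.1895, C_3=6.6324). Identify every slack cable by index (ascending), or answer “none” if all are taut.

cable 1: L_1 = ‖A_1−P‖ = 2.2361;  C_1 = 2.2360 → taut
cable 2: L_2 = ‖A_2−P‖ = 6.0828;  C_2 = 7.1895 → slack
cable 3: L_3 = ‖A_3−P‖ = 5.6569;  C_3 = 6.6324 → slack

2, 3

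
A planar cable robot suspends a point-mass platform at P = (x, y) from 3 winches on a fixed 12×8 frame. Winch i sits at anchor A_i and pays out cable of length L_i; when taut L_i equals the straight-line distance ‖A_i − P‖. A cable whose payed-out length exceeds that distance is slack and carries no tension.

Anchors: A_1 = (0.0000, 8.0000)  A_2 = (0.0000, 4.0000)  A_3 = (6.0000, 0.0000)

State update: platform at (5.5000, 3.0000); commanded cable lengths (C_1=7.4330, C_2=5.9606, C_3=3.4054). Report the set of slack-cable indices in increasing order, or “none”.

i=1: geometric 7.4330 vs commanded 7.4330 ⇒ taut
i=2: geometric 5.5902 vs commanded 5.9606 ⇒ slack
i=3: geometric 3.0414 vs commanded 3.4054 ⇒ slack

2, 3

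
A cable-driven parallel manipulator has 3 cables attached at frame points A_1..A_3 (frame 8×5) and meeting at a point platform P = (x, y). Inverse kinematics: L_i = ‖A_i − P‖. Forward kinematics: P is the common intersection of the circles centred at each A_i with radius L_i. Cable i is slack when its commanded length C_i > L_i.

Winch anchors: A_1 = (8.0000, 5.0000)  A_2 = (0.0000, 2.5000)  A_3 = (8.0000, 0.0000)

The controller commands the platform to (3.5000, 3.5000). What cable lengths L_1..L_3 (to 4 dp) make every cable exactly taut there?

(4.7434, 3.6401, 5.7009)

cable 1: Δx=4.5000, Δy=1.5000; L_1 = √(Δx²+Δy²) = 4.7434
cable 2: Δx=-3.5000, Δy=-1.0000; L_2 = √(Δx²+Δy²) = 3.6401
cable 3: Δx=4.5000, Δy=-3.5000; L_3 = √(Δx²+Δy²) = 5.7009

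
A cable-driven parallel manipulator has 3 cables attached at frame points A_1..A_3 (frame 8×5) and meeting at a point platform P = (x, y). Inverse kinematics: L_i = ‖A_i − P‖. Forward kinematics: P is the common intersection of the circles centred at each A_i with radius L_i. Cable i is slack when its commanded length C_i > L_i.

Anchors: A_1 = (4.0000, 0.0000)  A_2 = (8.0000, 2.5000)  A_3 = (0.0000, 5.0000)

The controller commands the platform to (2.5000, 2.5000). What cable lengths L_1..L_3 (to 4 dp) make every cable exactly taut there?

(2.9155, 5.5000, 3.5355)

cable 1: Δx=1.5000, Δy=-2.5000; L_1 = √(Δx²+Δy²) = 2.9155
cable 2: Δx=5.5000, Δy=0.0000; L_2 = √(Δx²+Δy²) = 5.5000
cable 3: Δx=-2.5000, Δy=2.5000; L_3 = √(Δx²+Δy²) = 3.5355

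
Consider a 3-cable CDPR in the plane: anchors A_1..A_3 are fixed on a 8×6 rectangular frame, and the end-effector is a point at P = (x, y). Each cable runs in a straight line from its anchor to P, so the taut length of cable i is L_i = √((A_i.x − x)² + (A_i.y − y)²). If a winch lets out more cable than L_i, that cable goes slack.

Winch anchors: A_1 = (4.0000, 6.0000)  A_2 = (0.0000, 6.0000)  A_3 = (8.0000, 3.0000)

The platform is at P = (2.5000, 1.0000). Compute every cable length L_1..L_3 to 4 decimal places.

L_1 = √((4.0000−2.5000)² + (6.0000−1.0000)²) = 5.2202
L_2 = √((0.0000−2.5000)² + (6.0000−1.0000)²) = 5.5902
L_3 = √((8.0000−2.5000)² + (3.0000−1.0000)²) = 5.8523

(5.2202, 5.5902, 5.8523)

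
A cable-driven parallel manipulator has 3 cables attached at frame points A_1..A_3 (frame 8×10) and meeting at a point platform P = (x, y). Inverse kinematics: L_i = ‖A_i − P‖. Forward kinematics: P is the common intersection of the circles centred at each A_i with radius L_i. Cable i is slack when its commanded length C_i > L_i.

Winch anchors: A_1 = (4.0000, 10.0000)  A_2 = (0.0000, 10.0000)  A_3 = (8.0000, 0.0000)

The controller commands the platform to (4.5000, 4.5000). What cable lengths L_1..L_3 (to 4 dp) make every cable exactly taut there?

cable 1: Δx=-0.5000, Δy=5.5000; L_1 = √(Δx²+Δy²) = 5.5227
cable 2: Δx=-4.5000, Δy=5.5000; L_2 = √(Δx²+Δy²) = 7.1063
cable 3: Δx=3.5000, Δy=-4.5000; L_3 = √(Δx²+Δy²) = 5.7009

(5.5227, 7.1063, 5.7009)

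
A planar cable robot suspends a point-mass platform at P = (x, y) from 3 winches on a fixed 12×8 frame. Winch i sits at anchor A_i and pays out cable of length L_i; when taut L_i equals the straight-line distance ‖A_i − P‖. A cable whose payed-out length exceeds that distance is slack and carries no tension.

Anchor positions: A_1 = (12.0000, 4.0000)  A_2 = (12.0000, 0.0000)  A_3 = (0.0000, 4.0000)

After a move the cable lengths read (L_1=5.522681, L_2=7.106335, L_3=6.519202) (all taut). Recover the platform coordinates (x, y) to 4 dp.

(6.5000, 4.5000)

each cable: (A_i−P)·(A_i−P) = L_i²; let k_i = ‖A_i‖²−L_i²
k_1 = 144.0000+16.0000−30.5000 = 129.5000
row 1: 0.0000x + 8.0000y = 36.0000  (k_2=93.5000)
row 2: 24.0000x + 0.0000y = 156.0000  (k_3=-26.5000)
Cramer on rows 1–2 → x = 6.5000, y = 4.5000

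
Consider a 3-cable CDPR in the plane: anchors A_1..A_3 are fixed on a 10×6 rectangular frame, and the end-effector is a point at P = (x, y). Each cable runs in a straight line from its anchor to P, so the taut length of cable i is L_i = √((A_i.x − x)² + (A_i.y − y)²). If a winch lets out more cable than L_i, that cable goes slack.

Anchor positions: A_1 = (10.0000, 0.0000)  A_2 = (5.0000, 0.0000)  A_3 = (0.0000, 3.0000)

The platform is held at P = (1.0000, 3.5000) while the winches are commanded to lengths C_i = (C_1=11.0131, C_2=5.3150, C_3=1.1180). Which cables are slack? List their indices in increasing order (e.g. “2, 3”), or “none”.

1

cable 1: √((9.0000)²+(-3.5000)²)=9.6566, C_1=11.0131: slack
cable 2: √((4.0000)²+(-3.5000)²)=5.3151, C_2=5.3150: taut
cable 3: √((-1.0000)²+(-0.5000)²)=1.1180, C_3=1.1180: taut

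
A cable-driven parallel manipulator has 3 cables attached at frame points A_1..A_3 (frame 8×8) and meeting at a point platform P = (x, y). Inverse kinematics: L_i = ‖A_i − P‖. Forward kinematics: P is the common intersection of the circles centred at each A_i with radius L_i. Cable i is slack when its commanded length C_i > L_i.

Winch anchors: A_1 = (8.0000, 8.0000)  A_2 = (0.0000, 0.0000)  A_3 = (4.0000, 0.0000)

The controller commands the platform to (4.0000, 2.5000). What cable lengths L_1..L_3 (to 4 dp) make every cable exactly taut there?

(6.8007, 4.7170, 2.5000)

L_1: Δ = A_1−P = (4.0000, 5.5000) → ‖Δ‖ = √46.2500 = 6.8007
L_2: Δ = A_2−P = (-4.0000, -2.5000) → ‖Δ‖ = √22.2500 = 4.7170
L_3: Δ = A_3−P = (0.0000, -2.5000) → ‖Δ‖ = √6.2500 = 2.5000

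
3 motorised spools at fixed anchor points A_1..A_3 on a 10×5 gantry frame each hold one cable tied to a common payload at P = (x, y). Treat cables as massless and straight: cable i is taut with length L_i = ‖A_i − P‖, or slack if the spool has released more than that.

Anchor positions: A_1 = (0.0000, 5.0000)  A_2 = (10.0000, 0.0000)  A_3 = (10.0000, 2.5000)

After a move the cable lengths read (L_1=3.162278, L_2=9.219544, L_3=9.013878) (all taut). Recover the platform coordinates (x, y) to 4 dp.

each cable: (A_i−P)·(A_i−P) = L_i²; let k_i = ‖A_i‖²−L_i²
k_1 = 0.0000+25.0000−10.0000 = 15.0000
row 1: -20.0000x + 10.0000y = 0.0000  (k_2=15.0000)
row 2: -20.0000x + 5.0000y = -10.0000  (k_3=25.0000)
Cramer on rows 1–2 → x = 1.0000, y = 2.0000

(1.0000, 2.0000)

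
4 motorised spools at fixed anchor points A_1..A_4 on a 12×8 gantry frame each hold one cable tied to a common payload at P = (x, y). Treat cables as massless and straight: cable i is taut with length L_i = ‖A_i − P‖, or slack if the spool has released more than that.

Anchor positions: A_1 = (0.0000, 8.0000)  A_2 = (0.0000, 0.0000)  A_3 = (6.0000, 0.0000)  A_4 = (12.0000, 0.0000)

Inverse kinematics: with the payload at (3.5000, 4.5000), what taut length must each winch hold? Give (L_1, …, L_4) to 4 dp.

(4.9497, 5.7009, 5.1478, 9.6177)

L_1 = √((0.0000−3.5000)² + (8.0000−4.5000)²) = 4.9497
L_2 = √((0.0000−3.5000)² + (0.0000−4.5000)²) = 5.7009
L_3 = √((6.0000−3.5000)² + (0.0000−4.5000)²) = 5.1478
L_4 = √((12.0000−3.5000)² + (0.0000−4.5000)²) = 9.6177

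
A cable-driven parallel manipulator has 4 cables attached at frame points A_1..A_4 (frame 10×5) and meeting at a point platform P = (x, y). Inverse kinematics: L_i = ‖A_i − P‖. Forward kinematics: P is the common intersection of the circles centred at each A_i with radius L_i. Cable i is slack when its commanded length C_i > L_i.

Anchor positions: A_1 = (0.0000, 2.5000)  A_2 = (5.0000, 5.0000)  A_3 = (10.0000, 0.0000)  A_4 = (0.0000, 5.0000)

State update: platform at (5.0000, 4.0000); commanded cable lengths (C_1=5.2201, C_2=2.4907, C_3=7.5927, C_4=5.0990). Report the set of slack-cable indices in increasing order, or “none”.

2, 3

cable 1: L_1 = ‖A_1−P‖ = 5.2202;  C_1 = 5.2201 → taut
cable 2: L_2 = ‖A_2−P‖ = 1.0000;  C_2 = 2.4907 → slack
cable 3: L_3 = ‖A_3−P‖ = 6.4031;  C_3 = 7.5927 → slack
cable 4: L_4 = ‖A_4−P‖ = 5.0990;  C_4 = 5.0990 → taut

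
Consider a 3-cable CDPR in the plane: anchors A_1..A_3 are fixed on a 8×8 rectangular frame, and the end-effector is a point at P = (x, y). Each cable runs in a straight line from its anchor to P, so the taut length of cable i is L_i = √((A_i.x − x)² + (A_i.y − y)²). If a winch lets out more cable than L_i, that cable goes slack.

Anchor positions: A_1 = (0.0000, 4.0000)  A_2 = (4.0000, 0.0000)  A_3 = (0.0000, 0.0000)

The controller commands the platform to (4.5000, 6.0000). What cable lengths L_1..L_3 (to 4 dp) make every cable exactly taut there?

(4.9244, 6.0208, 7.5000)

L_1 = √((0.0000−4.5000)² + (4.0000−6.0000)²) = 4.9244
L_2 = √((4.0000−4.5000)² + (0.0000−6.0000)²) = 6.0208
L_3 = √((0.0000−4.5000)² + (0.0000−6.0000)²) = 7.5000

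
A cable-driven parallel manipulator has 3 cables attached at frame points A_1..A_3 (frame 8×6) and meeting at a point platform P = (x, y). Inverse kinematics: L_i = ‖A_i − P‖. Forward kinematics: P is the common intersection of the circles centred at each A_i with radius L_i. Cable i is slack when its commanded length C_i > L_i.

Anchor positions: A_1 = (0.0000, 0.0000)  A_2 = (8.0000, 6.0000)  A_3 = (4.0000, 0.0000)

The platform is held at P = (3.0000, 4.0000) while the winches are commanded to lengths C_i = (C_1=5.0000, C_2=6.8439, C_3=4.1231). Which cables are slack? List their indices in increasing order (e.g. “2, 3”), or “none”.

2

cable 1: L_1 = ‖A_1−P‖ = 5.0000;  C_1 = 5.0000 → taut
cable 2: L_2 = ‖A_2−P‖ = 5.3852;  C_2 = 6.8439 → slack
cable 3: L_3 = ‖A_3−P‖ = 4.1231;  C_3 = 4.1231 → taut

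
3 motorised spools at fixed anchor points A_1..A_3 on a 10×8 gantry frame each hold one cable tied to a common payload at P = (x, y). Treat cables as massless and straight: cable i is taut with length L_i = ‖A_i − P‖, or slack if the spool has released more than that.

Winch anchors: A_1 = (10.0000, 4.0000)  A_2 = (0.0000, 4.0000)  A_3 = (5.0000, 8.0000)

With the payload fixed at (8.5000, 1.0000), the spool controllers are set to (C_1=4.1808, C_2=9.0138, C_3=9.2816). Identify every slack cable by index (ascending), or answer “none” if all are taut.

1, 3

cable 1: √((1.5000)²+(3.0000)²)=3.3541, C_1=4.1808: slack
cable 2: √((-8.5000)²+(3.0000)²)=9.0139, C_2=9.0138: taut
cable 3: √((-3.5000)²+(7.0000)²)=7.8262, C_3=9.2816: slack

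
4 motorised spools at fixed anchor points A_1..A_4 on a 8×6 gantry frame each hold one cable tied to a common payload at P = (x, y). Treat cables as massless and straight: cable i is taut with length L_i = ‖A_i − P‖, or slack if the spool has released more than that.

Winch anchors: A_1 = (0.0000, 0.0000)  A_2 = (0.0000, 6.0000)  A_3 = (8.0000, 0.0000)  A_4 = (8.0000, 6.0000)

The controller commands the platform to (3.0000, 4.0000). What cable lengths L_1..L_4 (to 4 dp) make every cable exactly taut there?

L_1: Δ = A_1−P = (-3.0000, -4.0000) → ‖Δ‖ = √25.0000 = 5.0000
L_2: Δ = A_2−P = (-3.0000, 2.0000) → ‖Δ‖ = √13.0000 = 3.6056
L_3: Δ = A_3−P = (5.0000, -4.0000) → ‖Δ‖ = √41.0000 = 6.4031
L_4: Δ = A_4−P = (5.0000, 2.0000) → ‖Δ‖ = √29.0000 = 5.3852

(5.0000, 3.6056, 6.4031, 5.3852)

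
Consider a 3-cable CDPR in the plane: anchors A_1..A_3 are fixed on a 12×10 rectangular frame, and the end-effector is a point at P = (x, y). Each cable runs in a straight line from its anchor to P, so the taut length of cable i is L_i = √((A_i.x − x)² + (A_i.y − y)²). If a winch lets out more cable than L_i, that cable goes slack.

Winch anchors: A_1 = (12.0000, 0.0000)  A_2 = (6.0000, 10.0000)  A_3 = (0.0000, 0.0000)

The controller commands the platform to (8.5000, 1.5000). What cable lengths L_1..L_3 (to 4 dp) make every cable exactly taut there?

(3.8079, 8.8600, 8.6313)

cable 1: Δx=3.5000, Δy=-1.5000; L_1 = √(Δx²+Δy²) = 3.8079
cable 2: Δx=-2.5000, Δy=8.5000; L_2 = √(Δx²+Δy²) = 8.8600
cable 3: Δx=-8.5000, Δy=-1.5000; L_3 = √(Δx²+Δy²) = 8.6313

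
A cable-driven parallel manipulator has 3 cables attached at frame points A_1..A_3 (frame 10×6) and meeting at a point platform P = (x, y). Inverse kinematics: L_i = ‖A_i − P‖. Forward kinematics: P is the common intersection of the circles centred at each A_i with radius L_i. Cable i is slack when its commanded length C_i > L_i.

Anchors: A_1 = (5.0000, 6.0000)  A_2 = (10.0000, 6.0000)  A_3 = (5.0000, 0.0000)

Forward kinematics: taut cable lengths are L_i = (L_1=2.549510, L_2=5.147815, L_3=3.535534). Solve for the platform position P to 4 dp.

each cable: (A_i−P)·(A_i−P) = L_i²; let c_i = ‖A_i‖²−L_i²
c_1 = 25.0000+36.0000−6.5000 = 54.5000
row 1: -10.0000x + 0.0000y = -55.0000  (c_2=109.5000)
row 2: 0.0000x + 12.0000y = 42.0000  (c_3=12.5000)
Cramer on rows 1–2 → x = 5.5000, y = 3.5000

(5.5000, 3.5000)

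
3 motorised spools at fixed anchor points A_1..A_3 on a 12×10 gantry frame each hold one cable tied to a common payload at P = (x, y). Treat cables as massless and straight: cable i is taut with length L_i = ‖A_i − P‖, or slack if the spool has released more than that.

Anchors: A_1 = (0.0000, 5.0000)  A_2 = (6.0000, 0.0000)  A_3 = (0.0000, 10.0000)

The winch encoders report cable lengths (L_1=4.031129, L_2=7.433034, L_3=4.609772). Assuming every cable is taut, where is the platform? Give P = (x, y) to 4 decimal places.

(3.5000, 7.0000)

expand ‖A_i−P‖²=L_i² and subtract eq 1 (q_i ≔ ‖A_i‖²−L_i²)
q_1 = 0.0000+25.0000−16.2500 = 8.7500
eq1−eq2 → [-12.0000  10.0000]·P = 28.0000
eq1−eq3 → [0.0000  -10.0000]·P = -70.0000
2×2 solve → P = (3.5000, 7.0000)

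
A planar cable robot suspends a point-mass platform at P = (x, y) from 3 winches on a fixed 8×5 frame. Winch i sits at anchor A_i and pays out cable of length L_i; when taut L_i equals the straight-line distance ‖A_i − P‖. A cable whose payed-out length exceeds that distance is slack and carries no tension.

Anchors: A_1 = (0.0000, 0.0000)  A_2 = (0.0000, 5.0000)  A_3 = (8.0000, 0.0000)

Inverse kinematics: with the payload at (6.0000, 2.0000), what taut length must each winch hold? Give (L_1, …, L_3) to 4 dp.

L_1: Δ = A_1−P = (-6.0000, -2.0000) → ‖Δ‖ = √40.0000 = 6.3246
L_2: Δ = A_2−P = (-6.0000, 3.0000) → ‖Δ‖ = √45.0000 = 6.7082
L_3: Δ = A_3−P = (2.0000, -2.0000) → ‖Δ‖ = √8.0000 = 2.8284

(6.3246, 6.7082, 2.8284)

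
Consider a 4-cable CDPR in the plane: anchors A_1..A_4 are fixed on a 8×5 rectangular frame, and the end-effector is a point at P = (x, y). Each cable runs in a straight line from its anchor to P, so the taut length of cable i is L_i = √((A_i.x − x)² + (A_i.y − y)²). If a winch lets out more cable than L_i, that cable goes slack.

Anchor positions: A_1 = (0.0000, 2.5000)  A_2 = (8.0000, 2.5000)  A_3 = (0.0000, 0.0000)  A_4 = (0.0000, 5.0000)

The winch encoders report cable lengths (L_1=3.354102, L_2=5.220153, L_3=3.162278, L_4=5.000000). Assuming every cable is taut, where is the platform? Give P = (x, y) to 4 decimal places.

expand ‖A_i−P‖²=L_i² and subtract eq 1 (q_i ≔ ‖A_i‖²−L_i²)
q_1 = 0.0000+6.2500−11.2500 = -5.0000
eq1−eq2 → [-16.0000  0.0000]·P = -48.0000
eq1−eq3 → [0.0000  5.0000]·P = 5.0000
eq1−eq4 → [0.0000  -5.0000]·P = -5.0000
2×2 solve → P = (3.0000, 1.0000)
check cable 4: ‖A_4−P‖² = 25.0000 ≈ L_4² = 25.0000 ✓

(3.0000, 1.0000)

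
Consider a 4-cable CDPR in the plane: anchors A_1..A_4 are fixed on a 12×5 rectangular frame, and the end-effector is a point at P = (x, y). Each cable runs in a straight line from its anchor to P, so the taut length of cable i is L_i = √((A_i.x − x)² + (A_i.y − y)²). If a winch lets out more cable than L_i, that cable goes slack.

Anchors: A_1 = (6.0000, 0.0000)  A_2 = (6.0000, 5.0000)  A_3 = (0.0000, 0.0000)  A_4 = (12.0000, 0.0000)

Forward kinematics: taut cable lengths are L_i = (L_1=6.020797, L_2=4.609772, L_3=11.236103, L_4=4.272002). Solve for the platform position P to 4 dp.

(10.5000, 4.0000)

circle eqns → linear via eq_j − eq_1; set k_j = A_j·A_j − L_j²
k_1 = 36.0000+0.0000−36.2500 = -0.2500
0.0000·x − 10.0000·y = k_1−k_2 = -40.0000
12.0000·x + 0.0000·y = k_1−k_3 = 126.0000
-12.0000·x + 0.0000·y = k_1−k_4 = -126.0000
solve first two rows → x=10.5000, y=4.0000
check cable 4: ‖A_4−P‖² = 18.2500 ≈ L_4² = 18.2500 ✓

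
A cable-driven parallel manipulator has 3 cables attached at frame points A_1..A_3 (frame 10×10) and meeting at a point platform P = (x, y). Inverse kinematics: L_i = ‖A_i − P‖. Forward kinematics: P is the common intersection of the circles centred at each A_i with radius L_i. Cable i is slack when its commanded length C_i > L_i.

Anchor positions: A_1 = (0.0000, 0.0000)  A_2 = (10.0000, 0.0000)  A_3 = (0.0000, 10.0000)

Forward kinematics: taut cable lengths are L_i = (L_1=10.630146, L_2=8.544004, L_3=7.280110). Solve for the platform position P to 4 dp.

expand ‖A_i−P‖²=L_i² and subtract eq 1 (c_i ≔ ‖A_i‖²−L_i²)
c_1 = 0.0000+0.0000−113.0000 = -113.0000
eq1−eq2 → [-20.0000  0.0000]·P = -140.0000
eq1−eq3 → [0.0000  -20.0000]·P = -160.0000
2×2 solve → P = (7.0000, 8.0000)

(7.0000, 8.0000)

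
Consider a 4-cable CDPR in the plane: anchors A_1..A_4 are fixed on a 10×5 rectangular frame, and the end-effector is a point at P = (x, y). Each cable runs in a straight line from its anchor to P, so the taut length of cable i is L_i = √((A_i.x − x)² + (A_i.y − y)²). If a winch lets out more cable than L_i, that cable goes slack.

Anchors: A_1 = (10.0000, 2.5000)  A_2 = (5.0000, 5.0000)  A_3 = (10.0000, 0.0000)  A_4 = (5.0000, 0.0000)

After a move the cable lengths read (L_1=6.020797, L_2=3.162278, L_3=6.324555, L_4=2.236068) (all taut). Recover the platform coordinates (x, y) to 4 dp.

(4.0000, 2.0000)

circle eqns → linear via eq_j − eq_1; set c_j = A_j·A_j − L_j²
c_1 = 100.0000+6.2500−36.2500 = 70.0000
10.0000·x − 5.0000·y = c_1−c_2 = 30.0000
0.0000·x + 5.0000·y = c_1−c_3 = 10.0000
10.0000·x + 5.0000·y = c_1−c_4 = 50.0000
solve first two rows → x=4.0000, y=2.0000
check cable 4: ‖A_4−P‖² = 5.0000 ≈ L_4² = 5.0000 ✓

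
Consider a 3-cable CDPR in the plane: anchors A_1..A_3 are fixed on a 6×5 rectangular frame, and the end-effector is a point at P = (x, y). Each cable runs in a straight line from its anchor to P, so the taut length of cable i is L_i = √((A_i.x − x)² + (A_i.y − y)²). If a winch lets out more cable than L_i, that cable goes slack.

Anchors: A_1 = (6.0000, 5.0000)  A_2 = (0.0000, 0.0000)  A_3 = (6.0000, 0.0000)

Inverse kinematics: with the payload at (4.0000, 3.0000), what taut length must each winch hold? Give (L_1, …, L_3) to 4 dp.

L_1: Δ = A_1−P = (2.0000, 2.0000) → ‖Δ‖ = √8.0000 = 2.8284
L_2: Δ = A_2−P = (-4.0000, -3.0000) → ‖Δ‖ = √25.0000 = 5.0000
L_3: Δ = A_3−P = (2.0000, -3.0000) → ‖Δ‖ = √13.0000 = 3.6056

(2.8284, 5.0000, 3.6056)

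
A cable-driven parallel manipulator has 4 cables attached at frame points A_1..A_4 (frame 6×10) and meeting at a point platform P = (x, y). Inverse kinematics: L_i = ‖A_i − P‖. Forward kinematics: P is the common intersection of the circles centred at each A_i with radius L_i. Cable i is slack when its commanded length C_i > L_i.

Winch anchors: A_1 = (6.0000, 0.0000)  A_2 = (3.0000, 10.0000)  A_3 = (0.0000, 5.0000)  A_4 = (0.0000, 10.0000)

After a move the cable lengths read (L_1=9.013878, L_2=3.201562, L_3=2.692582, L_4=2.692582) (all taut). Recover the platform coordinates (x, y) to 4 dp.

(1.0000, 7.5000)

expand ‖A_i−P‖²=L_i² and subtract eq 1 (c_i ≔ ‖A_i‖²−L_i²)
c_1 = 36.0000+0.0000−81.2500 = -45.2500
eq1−eq2 → [6.0000  -20.0000]·P = -144.0000
eq1−eq3 → [12.0000  -10.0000]·P = -63.0000
eq1−eq4 → [12.0000  -20.0000]·P = -138.0000
2×2 solve → P = (1.0000, 7.5000)
check cable 4: ‖A_4−P‖² = 7.2500 ≈ L_4² = 7.2500 ✓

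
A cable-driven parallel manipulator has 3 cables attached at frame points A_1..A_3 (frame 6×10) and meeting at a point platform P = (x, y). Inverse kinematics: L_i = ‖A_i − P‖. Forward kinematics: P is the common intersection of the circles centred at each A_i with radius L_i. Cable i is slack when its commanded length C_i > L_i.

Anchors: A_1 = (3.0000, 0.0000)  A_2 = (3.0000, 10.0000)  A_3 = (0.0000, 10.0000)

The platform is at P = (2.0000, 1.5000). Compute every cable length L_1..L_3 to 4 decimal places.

L_1: Δ = A_1−P = (1.0000, -1.5000) → ‖Δ‖ = √3.2500 = 1.8028
L_2: Δ = A_2−P = (1.0000, 8.5000) → ‖Δ‖ = √73.2500 = 8.5586
L_3: Δ = A_3−P = (-2.0000, 8.5000) → ‖Δ‖ = √76.2500 = 8.7321

(1.8028, 8.5586, 8.7321)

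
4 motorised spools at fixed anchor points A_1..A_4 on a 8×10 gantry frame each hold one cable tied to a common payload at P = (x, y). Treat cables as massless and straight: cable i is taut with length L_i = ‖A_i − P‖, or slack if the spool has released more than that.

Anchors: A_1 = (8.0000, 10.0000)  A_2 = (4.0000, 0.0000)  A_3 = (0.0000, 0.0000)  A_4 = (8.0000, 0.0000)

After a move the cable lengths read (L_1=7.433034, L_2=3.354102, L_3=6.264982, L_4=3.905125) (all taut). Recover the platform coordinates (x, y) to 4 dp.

circle eqns → linear via eq_j − eq_1; set k_j = A_j·A_j − L_j²
k_1 = 64.0000+100.0000−55.2500 = 108.7500
8.0000·x + 20.0000·y = k_1−k_2 = 104.0000
16.0000·x + 20.0000·y = k_1−k_3 = 148.0000
0.0000·x + 20.0000·y = k_1−k_4 = 60.0000
solve first two rows → x=5.5000, y=3.0000
check cable 4: ‖A_4−P‖² = 15.2500 ≈ L_4² = 15.2500 ✓

(5.5000, 3.0000)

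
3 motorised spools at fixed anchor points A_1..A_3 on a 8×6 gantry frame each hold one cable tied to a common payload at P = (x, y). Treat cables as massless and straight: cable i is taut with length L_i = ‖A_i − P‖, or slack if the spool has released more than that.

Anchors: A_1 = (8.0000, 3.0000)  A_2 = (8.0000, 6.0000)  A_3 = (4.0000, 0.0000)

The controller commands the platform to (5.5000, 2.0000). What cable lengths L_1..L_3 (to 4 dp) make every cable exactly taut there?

L_1 = √((8.0000−5.5000)² + (3.0000−2.0000)²) = 2.6926
L_2 = √((8.0000−5.5000)² + (6.0000−2.0000)²) = 4.7170
L_3 = √((4.0000−5.5000)² + (0.0000−2.0000)²) = 2.5000

(2.6926, 4.7170, 2.5000)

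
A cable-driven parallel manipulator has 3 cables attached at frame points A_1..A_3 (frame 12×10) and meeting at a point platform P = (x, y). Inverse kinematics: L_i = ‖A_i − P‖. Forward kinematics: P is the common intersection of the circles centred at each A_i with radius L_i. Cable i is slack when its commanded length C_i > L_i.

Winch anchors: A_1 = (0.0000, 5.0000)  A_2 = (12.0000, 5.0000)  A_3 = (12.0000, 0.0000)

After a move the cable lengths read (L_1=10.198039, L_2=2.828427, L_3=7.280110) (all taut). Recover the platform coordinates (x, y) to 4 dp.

(10.0000, 7.0000)

circle eqns → linear via eq_j − eq_1; set c_j = A_j·A_j − L_j²
c_1 = 0.0000+25.0000−104.0000 = -79.0000
-24.0000·x + 0.0000·y = c_1−c_2 = -240.0000
-24.0000·x + 10.0000·y = c_1−c_3 = -170.0000
solve first two rows → x=10.0000, y=7.0000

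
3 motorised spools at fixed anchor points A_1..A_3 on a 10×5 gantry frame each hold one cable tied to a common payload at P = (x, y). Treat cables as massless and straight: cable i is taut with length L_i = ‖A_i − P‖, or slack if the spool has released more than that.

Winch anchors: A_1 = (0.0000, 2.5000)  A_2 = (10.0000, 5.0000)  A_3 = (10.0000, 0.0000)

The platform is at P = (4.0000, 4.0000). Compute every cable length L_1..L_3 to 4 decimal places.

cable 1: Δx=-4.0000, Δy=-1.5000; L_1 = √(Δx²+Δy²) = 4.2720
cable 2: Δx=6.0000, Δy=1.0000; L_2 = √(Δx²+Δy²) = 6.0828
cable 3: Δx=6.0000, Δy=-4.0000; L_3 = √(Δx²+Δy²) = 7.2111

(4.2720, 6.0828, 7.2111)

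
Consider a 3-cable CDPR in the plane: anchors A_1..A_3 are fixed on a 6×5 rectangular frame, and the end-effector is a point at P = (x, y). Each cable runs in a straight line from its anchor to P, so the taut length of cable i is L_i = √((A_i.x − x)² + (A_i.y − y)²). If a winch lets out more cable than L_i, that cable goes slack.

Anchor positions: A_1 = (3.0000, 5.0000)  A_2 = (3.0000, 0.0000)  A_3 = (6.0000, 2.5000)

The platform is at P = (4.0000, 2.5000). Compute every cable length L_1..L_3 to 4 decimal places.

L_1 = √((3.0000−4.0000)² + (5.0000−2.5000)²) = 2.6926
L_2 = √((3.0000−4.0000)² + (0.0000−2.5000)²) = 2.6926
L_3 = √((6.0000−4.0000)² + (2.5000−2.5000)²) = 2.0000

(2.6926, 2.6926, 2.0000)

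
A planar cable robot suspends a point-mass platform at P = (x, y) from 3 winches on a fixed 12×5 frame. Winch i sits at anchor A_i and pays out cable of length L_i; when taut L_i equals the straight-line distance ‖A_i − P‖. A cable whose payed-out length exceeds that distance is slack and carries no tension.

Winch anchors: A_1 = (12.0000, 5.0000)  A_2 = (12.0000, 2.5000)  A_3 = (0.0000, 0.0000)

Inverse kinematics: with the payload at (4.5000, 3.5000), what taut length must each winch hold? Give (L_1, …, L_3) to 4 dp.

(7.6485, 7.5664, 5.7009)

cable 1: Δx=7.5000, Δy=1.5000; L_1 = √(Δx²+Δy²) = 7.6485
cable 2: Δx=7.5000, Δy=-1.0000; L_2 = √(Δx²+Δy²) = 7.5664
cable 3: Δx=-4.5000, Δy=-3.5000; L_3 = √(Δx²+Δy²) = 5.7009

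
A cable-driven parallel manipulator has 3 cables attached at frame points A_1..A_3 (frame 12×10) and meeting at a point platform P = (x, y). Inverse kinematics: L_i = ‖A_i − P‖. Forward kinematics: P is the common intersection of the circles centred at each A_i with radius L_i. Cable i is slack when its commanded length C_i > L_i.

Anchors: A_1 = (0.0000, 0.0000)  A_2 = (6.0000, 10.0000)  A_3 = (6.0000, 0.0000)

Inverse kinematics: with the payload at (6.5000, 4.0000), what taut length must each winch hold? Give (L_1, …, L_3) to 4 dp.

(7.6322, 6.0208, 4.0311)

cable 1: Δx=-6.5000, Δy=-4.0000; L_1 = √(Δx²+Δy²) = 7.6322
cable 2: Δx=-0.5000, Δy=6.0000; L_2 = √(Δx²+Δy²) = 6.0208
cable 3: Δx=-0.5000, Δy=-4.0000; L_3 = √(Δx²+Δy²) = 4.0311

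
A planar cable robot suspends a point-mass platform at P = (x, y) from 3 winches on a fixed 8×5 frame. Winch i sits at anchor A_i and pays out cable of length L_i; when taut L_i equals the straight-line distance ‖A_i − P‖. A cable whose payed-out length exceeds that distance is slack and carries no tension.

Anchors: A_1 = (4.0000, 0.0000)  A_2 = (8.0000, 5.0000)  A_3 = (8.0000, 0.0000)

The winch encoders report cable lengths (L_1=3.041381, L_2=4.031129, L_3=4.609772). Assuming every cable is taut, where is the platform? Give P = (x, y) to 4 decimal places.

(4.5000, 3.0000)

expand ‖A_i−P‖²=L_i² and subtract eq 1 (q_i ≔ ‖A_i‖²−L_i²)
q_1 = 16.0000+0.0000−9.2500 = 6.7500
eq1−eq2 → [-8.0000  -10.0000]·P = -66.0000
eq1−eq3 → [-8.0000  0.0000]·P = -36.0000
2×2 solve → P = (4.5000, 3.0000)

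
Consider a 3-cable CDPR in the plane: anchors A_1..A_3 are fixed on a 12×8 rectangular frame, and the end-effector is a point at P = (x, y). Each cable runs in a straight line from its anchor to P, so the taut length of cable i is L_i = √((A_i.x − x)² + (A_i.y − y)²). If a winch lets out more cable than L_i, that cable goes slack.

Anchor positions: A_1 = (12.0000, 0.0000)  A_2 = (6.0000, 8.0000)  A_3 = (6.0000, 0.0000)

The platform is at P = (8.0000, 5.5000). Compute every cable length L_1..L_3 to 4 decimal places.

L_1: Δ = A_1−P = (4.0000, -5.5000) → ‖Δ‖ = √46.2500 = 6.8007
L_2: Δ = A_2−P = (-2.0000, 2.5000) → ‖Δ‖ = √10.2500 = 3.2016
L_3: Δ = A_3−P = (-2.0000, -5.5000) → ‖Δ‖ = √34.2500 = 5.8523

(6.8007, 3.2016, 5.8523)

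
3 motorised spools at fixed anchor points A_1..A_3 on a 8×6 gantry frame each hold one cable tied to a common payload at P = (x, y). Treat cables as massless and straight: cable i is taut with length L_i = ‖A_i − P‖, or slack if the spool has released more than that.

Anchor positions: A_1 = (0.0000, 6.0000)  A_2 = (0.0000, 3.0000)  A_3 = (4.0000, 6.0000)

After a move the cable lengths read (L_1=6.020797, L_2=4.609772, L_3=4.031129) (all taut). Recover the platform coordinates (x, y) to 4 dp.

(4.5000, 2.0000)

circle eqns → linear via eq_j − eq_1; set q_j = A_j·A_j − L_j²
q_1 = 0.0000+36.0000−36.2500 = -0.2500
0.0000·x + 6.0000·y = q_1−q_2 = 12.0000
-8.0000·x + 0.0000·y = q_1−q_3 = -36.0000
solve first two rows → x=4.5000, y=2.0000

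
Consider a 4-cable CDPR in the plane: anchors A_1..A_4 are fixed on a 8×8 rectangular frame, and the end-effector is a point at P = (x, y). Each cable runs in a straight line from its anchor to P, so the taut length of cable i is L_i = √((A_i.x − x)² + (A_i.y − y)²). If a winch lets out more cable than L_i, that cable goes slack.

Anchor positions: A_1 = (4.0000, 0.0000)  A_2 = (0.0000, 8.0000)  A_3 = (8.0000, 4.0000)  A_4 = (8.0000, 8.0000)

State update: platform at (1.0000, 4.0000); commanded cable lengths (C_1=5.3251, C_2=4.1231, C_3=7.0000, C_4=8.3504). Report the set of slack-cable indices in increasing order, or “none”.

1, 4

cable 1: L_1 = ‖A_1−P‖ = 5.0000;  C_1 = 5.3251 → slack
cable 2: L_2 = ‖A_2−P‖ = 4.1231;  C_2 = 4.1231 → taut
cable 3: L_3 = ‖A_3−P‖ = 7.0000;  C_3 = 7.0000 → taut
cable 4: L_4 = ‖A_4−P‖ = 8.0623;  C_4 = 8.3504 → slack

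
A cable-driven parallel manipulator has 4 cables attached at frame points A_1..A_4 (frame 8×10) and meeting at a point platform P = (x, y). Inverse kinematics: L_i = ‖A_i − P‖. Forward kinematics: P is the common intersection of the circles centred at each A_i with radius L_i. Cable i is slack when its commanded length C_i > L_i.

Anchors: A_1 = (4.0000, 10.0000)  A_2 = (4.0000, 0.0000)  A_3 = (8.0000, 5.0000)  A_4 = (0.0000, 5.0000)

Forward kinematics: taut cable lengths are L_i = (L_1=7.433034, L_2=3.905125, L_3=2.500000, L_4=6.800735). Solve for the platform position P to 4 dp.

(6.5000, 3.0000)

each cable: (A_i−P)·(A_i−P) = L_i²; let q_i = ‖A_i‖²−L_i²
q_1 = 16.0000+100.0000−55.2500 = 60.7500
row 1: 0.0000x + 20.0000y = 60.0000  (q_2=0.7500)
row 2: -8.0000x + 10.0000y = -22.0000  (q_3=82.7500)
row 3: 8.0000x + 10.0000y = 82.0000  (q_4=-21.2500)
Cramer on rows 1–2 → x = 6.5000, y = 3.0000
check cable 4: ‖A_4−P‖² = 46.2500 ≈ L_4² = 46.2500 ✓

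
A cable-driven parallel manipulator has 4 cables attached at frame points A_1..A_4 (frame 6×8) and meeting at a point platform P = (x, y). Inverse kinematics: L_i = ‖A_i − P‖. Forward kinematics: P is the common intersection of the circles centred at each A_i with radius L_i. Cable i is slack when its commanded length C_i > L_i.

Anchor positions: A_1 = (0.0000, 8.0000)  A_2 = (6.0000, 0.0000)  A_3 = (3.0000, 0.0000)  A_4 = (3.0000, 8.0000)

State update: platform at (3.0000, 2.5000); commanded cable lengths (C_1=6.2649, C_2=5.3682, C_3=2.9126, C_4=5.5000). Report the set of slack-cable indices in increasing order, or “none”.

i=1: geometric 6.2650 vs commanded 6.2649 ⇒ taut
i=2: geometric 3.9051 vs commanded 5.3682 ⇒ slack
i=3: geometric 2.5000 vs commanded 2.9126 ⇒ slack
i=4: geometric 5.5000 vs commanded 5.5000 ⇒ taut

2, 3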